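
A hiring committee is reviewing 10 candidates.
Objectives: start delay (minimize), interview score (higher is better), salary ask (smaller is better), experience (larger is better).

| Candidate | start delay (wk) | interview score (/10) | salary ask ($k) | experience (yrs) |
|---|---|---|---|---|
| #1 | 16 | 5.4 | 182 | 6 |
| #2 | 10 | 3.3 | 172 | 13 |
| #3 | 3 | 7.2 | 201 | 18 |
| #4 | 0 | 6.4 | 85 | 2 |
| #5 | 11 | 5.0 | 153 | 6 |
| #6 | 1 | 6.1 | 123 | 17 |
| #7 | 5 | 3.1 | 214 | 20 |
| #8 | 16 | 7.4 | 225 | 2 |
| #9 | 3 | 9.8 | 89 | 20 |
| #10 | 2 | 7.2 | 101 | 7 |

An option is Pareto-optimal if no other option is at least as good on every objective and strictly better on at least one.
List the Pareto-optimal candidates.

#4, #6, #9, #10

#1: dominated by #6 (start delay 1≤16, interview score 6.1≥5.4, salary ask 123≤182, experience 17≥6).
#2: dominated by #6 (start delay 1≤10, interview score 6.1≥3.3, salary ask 123≤172, experience 17≥13).
#3: dominated by #9 (start delay 3≤3, interview score 9.8≥7.2, salary ask 89≤201, experience 20≥18).
#4: not dominated (best start delay).
#5: dominated by #6 (start delay 1≤11, interview score 6.1≥5.0, salary ask 123≤153, experience 17≥6).
#6: not dominated.
#7: dominated by #9 (start delay 3≤5, interview score 9.8≥3.1, salary ask 89≤214, experience 20≥20).
#8: dominated by #9 (start delay 3≤16, interview score 9.8≥7.4, salary ask 89≤225, experience 20≥2).
#9: not dominated (best interview score).
#10: not dominated.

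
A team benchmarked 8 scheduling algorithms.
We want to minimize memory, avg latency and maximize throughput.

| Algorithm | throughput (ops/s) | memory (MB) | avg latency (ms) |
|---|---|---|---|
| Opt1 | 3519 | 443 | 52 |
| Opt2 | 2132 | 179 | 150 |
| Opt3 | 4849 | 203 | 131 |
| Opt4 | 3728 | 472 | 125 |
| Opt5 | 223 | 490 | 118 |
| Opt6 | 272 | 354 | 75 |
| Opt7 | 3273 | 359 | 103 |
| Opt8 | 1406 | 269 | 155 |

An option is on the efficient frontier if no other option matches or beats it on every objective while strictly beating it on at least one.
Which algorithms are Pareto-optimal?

Opt1: not dominated (best avg latency).
Opt2: not dominated (best memory).
Opt3: not dominated (best throughput).
Opt4: not dominated.
Opt5: dominated by Opt1 (throughput 3519≥223, memory 443≤490, avg latency 52≤118).
Opt6: not dominated.
Opt7: not dominated.
Opt8: dominated by Opt2 (throughput 2132≥1406, memory 179≤269, avg latency 150≤155).

Opt1, Opt2, Opt3, Opt4, Opt6, Opt7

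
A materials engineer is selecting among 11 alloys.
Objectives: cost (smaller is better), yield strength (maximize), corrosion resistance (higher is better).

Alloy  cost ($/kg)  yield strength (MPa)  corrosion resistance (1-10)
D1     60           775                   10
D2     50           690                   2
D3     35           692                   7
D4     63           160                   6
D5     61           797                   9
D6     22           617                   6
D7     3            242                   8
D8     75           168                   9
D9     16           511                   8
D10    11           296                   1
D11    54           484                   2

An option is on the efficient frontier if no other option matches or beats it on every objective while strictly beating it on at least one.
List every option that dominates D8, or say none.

D1, D5

D1: cost 60≤75, yield strength 775≥168, corrosion resistance 10≥9 — dominates D8.
D5: cost 61≤75, yield strength 797≥168, corrosion resistance 9≥9 — dominates D8.
Others (D2, D3, D4, D6, D7, D9, D10, D11) are each worse than D8 on at least one objective.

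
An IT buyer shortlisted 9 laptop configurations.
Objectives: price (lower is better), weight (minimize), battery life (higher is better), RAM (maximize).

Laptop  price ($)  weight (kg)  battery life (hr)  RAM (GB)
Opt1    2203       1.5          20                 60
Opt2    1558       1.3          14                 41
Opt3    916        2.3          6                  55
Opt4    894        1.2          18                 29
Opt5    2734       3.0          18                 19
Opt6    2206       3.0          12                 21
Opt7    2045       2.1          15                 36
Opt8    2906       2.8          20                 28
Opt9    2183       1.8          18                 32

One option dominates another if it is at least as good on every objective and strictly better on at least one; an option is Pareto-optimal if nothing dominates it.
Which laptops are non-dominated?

Opt1: not dominated (best RAM).
Opt2: not dominated.
Opt3: not dominated.
Opt4: not dominated (best price).
Opt5: dominated by Opt1 (price 2203≤2734, weight 1.5≤3.0, battery life 20≥18, RAM 60≥19).
Opt6: dominated by Opt1 (price 2203≤2206, weight 1.5≤3.0, battery life 20≥12, RAM 60≥21).
Opt7: not dominated.
Opt8: dominated by Opt1 (price 2203≤2906, weight 1.5≤2.8, battery life 20≥20, RAM 60≥28).
Opt9: not dominated.

Opt1, Opt2, Opt3, Opt4, Opt7, Opt9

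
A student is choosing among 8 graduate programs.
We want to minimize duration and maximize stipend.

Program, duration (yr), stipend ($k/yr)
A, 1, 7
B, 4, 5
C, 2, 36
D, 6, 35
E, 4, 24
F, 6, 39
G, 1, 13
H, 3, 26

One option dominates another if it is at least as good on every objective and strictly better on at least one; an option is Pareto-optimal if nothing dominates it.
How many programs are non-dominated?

3

A: dominated by G (duration 1≤1, stipend 13≥7).
B: dominated by A (duration 1≤4, stipend 7≥5).
C: not dominated.
D: dominated by C (duration 2≤6, stipend 36≥35).
E: dominated by C (duration 2≤4, stipend 36≥24).
F: not dominated (best stipend).
G: not dominated.
H: dominated by C (duration 2≤3, stipend 36≥26).
Pareto-optimal: C, F, G → 3.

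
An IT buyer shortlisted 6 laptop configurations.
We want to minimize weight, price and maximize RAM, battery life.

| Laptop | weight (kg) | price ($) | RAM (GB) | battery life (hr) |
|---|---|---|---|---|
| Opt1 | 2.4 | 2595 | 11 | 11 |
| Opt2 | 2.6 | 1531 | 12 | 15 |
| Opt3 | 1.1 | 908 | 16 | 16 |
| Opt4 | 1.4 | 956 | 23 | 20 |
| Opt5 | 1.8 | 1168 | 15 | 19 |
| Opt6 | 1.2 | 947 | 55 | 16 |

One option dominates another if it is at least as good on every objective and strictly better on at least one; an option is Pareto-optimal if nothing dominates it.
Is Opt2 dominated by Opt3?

Yes

Opt3 vs Opt2: weight 1.1≤2.6, price 908≤1531, RAM 16≥12, battery life 16≥15 — Opt3 is at least as good on every objective with at least one strict improvement.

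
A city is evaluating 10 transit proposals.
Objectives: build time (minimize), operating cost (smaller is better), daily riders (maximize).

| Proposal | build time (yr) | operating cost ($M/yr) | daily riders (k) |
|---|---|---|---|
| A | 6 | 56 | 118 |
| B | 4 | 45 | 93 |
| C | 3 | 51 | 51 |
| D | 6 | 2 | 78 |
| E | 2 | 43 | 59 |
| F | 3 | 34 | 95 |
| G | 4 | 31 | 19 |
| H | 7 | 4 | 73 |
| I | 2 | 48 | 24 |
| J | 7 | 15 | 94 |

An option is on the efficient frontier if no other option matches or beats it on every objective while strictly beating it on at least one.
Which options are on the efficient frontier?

A: not dominated (best daily riders).
B: dominated by F (build time 3≤4, operating cost 34≤45, daily riders 95≥93).
C: dominated by E (build time 2≤3, operating cost 43≤51, daily riders 59≥51).
D: not dominated (best operating cost).
E: not dominated.
F: not dominated.
G: not dominated.
H: dominated by D (build time 6≤7, operating cost 2≤4, daily riders 78≥73).
I: dominated by E (build time 2≤2, operating cost 43≤48, daily riders 59≥24).
J: not dominated.

A, D, E, F, G, J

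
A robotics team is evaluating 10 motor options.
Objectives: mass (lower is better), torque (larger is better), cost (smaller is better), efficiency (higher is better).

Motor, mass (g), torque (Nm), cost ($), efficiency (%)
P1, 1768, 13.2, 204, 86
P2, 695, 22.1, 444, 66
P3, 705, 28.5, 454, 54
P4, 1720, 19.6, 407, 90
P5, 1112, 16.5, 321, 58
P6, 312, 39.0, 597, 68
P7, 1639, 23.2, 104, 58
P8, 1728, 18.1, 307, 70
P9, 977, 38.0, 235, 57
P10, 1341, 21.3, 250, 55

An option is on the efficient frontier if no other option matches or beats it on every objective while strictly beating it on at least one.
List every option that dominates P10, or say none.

P9

P9: mass 977≤1341, torque 38.0≥21.3, cost 235≤250, efficiency 57≥55 — dominates P10.
Others (P1, P2, P3, P4, P5, P6, P7, P8) are each worse than P10 on at least one objective.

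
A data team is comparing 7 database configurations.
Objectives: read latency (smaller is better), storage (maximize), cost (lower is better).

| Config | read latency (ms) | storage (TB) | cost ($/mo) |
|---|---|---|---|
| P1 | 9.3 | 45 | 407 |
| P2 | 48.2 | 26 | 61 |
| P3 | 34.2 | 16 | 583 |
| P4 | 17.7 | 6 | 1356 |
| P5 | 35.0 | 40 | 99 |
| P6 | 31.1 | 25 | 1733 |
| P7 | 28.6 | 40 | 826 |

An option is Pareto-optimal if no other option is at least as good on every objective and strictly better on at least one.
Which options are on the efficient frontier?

P1: not dominated (best read latency).
P2: not dominated (best cost).
P3: dominated by P1 (read latency 9.3≤34.2, storage 45≥16, cost 407≤583).
P4: dominated by P1 (read latency 9.3≤17.7, storage 45≥6, cost 407≤1356).
P5: not dominated.
P6: dominated by P1 (read latency 9.3≤31.1, storage 45≥25, cost 407≤1733).
P7: dominated by P1 (read latency 9.3≤28.6, storage 45≥40, cost 407≤826).

P1, P2, P5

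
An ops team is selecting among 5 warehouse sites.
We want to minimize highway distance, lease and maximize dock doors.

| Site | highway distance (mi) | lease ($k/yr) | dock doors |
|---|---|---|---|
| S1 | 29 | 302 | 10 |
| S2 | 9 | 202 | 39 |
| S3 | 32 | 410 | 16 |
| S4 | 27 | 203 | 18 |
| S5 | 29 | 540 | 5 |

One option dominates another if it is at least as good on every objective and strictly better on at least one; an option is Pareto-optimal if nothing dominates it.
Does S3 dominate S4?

S3 vs S4: S3 is worse on highway distance (32 vs 27), so it does not dominate S4.

No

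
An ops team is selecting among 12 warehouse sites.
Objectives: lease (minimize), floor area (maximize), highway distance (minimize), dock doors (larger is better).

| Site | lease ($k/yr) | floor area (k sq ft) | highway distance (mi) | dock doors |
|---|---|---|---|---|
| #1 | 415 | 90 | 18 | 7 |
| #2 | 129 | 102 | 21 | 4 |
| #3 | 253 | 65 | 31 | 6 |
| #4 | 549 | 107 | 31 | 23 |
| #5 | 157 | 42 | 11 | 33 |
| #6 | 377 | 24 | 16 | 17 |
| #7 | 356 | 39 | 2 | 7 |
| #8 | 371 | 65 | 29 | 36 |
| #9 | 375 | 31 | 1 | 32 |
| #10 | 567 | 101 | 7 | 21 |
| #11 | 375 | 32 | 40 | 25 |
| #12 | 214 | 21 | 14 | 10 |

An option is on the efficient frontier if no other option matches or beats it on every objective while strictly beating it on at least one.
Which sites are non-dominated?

#1, #2, #3, #4, #5, #7, #8, #9, #10

#1: not dominated.
#2: not dominated (best lease).
#3: not dominated.
#4: not dominated (best floor area).
#5: not dominated.
#6: dominated by #5 (lease 157≤377, floor area 42≥24, highway distance 11≤16, dock doors 33≥17).
#7: not dominated.
#8: not dominated (best dock doors).
#9: not dominated (best highway distance).
#10: not dominated.
#11: dominated by #5 (lease 157≤375, floor area 42≥32, highway distance 11≤40, dock doors 33≥25).
#12: dominated by #5 (lease 157≤214, floor area 42≥21, highway distance 11≤14, dock doors 33≥10).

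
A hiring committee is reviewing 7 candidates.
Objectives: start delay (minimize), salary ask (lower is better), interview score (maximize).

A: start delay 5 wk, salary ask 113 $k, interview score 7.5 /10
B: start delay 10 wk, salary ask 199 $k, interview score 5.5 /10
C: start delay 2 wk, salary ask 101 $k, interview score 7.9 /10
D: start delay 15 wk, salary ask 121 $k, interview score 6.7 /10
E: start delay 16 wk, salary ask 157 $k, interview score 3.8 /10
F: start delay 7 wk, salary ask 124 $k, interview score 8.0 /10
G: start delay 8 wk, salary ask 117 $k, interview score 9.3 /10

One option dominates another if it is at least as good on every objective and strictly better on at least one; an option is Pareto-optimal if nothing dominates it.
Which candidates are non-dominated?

C, F, G

A: dominated by C (start delay 2≤5, salary ask 101≤113, interview score 7.9≥7.5).
B: dominated by A (start delay 5≤10, salary ask 113≤199, interview score 7.5≥5.5).
C: not dominated (best start delay).
D: dominated by A (start delay 5≤15, salary ask 113≤121, interview score 7.5≥6.7).
E: dominated by A (start delay 5≤16, salary ask 113≤157, interview score 7.5≥3.8).
F: not dominated.
G: not dominated (best interview score).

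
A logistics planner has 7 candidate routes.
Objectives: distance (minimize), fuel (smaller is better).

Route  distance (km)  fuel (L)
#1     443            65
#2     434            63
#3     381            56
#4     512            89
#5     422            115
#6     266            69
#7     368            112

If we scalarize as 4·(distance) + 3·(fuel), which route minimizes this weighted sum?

#6

#1: 4·443 + 3·65 = 1967
#2: 4·434 + 3·63 = 1925
#3: 4·381 + 3·56 = 1692
#4: 4·512 + 3·89 = 2315
#5: 4·422 + 3·115 = 2033
#6: 4·266 + 3·69 = 1271
#7: 4·368 + 3·112 = 1808
Lowest: #6 at 1271.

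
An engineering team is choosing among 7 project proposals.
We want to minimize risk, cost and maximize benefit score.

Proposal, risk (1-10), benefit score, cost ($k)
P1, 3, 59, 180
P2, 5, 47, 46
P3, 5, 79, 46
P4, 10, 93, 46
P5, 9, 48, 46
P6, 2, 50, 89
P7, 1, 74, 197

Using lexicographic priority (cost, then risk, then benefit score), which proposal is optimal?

P3

First minimize cost: best is 46, kept {P2, P3, P4, P5}.
Then minimize risk: best is 5, kept {P2, P3}.
Then maximize benefit score: best is 79, kept {P3}.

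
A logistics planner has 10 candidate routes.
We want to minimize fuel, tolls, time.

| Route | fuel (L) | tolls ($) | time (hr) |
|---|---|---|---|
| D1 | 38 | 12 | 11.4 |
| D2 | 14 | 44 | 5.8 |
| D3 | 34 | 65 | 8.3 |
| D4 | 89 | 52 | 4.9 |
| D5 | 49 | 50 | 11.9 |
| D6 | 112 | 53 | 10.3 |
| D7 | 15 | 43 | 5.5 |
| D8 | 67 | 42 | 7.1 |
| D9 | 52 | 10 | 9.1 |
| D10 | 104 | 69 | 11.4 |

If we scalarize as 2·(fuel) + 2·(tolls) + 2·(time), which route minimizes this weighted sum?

D1

D1: 2·38 + 2·12 + 2·11.4 = 122.8
D2: 2·14 + 2·44 + 2·5.8 = 127.6
D3: 2·34 + 2·65 + 2·8.3 = 214.6
D4: 2·89 + 2·52 + 2·4.9 = 291.8
D5: 2·49 + 2·50 + 2·11.9 = 221.8
D6: 2·112 + 2·53 + 2·10.3 = 350.6
D7: 2·15 + 2·43 + 2·5.5 = 127.0
D8: 2·67 + 2·42 + 2·7.1 = 232.2
D9: 2·52 + 2·10 + 2·9.1 = 142.2
D10: 2·104 + 2·69 + 2·11.4 = 368.8
Lowest: D1 at 122.8.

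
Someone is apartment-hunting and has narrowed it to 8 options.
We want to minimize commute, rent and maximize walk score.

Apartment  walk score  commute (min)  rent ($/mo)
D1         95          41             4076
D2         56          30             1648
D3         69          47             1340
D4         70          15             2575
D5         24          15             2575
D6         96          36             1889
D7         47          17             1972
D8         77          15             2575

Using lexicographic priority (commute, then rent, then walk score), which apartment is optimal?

First minimize commute: best is 15, kept {D4, D5, D8}.
Then minimize rent: best is 2575, kept {D4, D5, D8}.
Then maximize walk score: best is 77, kept {D8}.

D8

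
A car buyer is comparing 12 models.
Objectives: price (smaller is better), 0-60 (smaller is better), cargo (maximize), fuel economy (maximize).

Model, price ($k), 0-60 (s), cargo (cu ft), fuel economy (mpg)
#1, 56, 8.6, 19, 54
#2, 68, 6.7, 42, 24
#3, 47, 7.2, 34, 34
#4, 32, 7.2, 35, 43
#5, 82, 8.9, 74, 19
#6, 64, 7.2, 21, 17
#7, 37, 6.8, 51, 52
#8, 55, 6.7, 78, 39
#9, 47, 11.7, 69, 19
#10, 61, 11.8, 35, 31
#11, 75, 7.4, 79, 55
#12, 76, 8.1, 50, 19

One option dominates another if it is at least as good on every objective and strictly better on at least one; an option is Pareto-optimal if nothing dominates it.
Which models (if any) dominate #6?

#3, #4, #7, #8

#3: price 47≤64, 0-60 7.2≤7.2, cargo 34≥21, fuel economy 34≥17 — dominates #6.
#4: price 32≤64, 0-60 7.2≤7.2, cargo 35≥21, fuel economy 43≥17 — dominates #6.
#7: price 37≤64, 0-60 6.8≤7.2, cargo 51≥21, fuel economy 52≥17 — dominates #6.
#8: price 55≤64, 0-60 6.7≤7.2, cargo 78≥21, fuel economy 39≥17 — dominates #6.
Others (#1, #2, #5, #9, #10, #11, #12) are each worse than #6 on at least one objective.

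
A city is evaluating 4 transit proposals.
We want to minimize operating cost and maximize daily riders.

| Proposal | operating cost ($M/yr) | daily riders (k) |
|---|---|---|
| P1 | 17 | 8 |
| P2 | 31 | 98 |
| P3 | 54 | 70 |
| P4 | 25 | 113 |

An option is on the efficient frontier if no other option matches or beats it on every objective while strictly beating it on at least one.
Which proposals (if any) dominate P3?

P2: operating cost 31≤54, daily riders 98≥70 — dominates P3.
P4: operating cost 25≤54, daily riders 113≥70 — dominates P3.
Others (P1) are each worse than P3 on at least one objective.

P2, P4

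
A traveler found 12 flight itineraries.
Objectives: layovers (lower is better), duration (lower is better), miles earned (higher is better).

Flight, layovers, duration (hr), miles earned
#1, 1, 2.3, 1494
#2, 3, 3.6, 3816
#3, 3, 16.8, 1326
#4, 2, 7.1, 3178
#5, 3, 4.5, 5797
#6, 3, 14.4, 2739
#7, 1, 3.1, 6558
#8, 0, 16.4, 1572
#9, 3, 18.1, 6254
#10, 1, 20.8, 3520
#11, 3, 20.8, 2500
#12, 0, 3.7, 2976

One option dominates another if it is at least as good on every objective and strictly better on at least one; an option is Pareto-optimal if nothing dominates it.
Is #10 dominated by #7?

#7 vs #10: layovers 1≤1, duration 3.1≤20.8, miles earned 6558≥3520 — #7 is at least as good on every objective with at least one strict improvement.

Yes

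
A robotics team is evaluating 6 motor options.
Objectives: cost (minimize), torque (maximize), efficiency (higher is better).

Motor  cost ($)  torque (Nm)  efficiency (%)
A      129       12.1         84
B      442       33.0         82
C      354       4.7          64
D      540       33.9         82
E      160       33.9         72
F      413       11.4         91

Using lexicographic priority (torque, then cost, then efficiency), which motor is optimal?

First maximize torque: best is 33.9, kept {D, E}.
Then minimize cost: best is 160, kept {E}.

E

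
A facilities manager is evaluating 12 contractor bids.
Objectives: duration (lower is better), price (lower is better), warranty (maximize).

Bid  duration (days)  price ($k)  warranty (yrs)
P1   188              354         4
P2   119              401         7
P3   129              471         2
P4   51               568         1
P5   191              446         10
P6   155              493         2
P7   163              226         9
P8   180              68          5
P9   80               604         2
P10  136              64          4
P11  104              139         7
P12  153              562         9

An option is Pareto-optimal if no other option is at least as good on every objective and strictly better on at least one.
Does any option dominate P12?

P1: worse on duration (188 vs 153).
P2: worse on warranty (7 vs 9).
P3: worse on warranty (2 vs 9).
P4: worse on price (568 vs 562).
P5: worse on duration (191 vs 153).
P6: worse on duration (155 vs 153).
P7: worse on duration (163 vs 153).
P8: worse on duration (180 vs 153).
P9: worse on price (604 vs 562).
P10: worse on warranty (4 vs 9).
P11: worse on warranty (7 vs 9).
No option is at least as good as P12 on every objective and strictly better on one.

No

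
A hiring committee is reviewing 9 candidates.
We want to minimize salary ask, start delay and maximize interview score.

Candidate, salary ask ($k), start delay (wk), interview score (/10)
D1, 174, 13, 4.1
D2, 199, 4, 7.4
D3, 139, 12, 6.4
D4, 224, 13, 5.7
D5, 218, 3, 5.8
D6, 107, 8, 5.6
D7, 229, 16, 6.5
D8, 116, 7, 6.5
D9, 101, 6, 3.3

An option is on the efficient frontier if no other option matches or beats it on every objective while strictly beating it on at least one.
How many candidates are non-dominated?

5

D1: dominated by D3 (salary ask 139≤174, start delay 12≤13, interview score 6.4≥4.1).
D2: not dominated (best interview score).
D3: dominated by D8 (salary ask 116≤139, start delay 7≤12, interview score 6.5≥6.4).
D4: dominated by D2 (salary ask 199≤224, start delay 4≤13, interview score 7.4≥5.7).
D5: not dominated (best start delay).
D6: not dominated.
D7: dominated by D2 (salary ask 199≤229, start delay 4≤16, interview score 7.4≥6.5).
D8: not dominated.
D9: not dominated (best salary ask).
Pareto-optimal: D2, D5, D6, D8, D9 → 5.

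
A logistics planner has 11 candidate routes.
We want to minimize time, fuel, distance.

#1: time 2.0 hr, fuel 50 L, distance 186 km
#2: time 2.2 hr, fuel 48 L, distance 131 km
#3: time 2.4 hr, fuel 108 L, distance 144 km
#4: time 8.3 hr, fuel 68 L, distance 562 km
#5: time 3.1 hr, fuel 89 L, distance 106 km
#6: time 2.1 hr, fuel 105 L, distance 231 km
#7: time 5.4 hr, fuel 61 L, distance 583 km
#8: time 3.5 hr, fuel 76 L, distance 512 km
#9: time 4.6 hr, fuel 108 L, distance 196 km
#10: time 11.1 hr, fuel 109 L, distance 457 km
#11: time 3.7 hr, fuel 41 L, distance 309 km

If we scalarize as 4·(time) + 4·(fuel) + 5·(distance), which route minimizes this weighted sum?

#2

#1: 4·2.0 + 4·50 + 5·186 = 1138.0
#2: 4·2.2 + 4·48 + 5·131 = 855.8
#3: 4·2.4 + 4·108 + 5·144 = 1161.6
#4: 4·8.3 + 4·68 + 5·562 = 3115.2
#5: 4·3.1 + 4·89 + 5·106 = 898.4
#6: 4·2.1 + 4·105 + 5·231 = 1583.4
#7: 4·5.4 + 4·61 + 5·583 = 3180.6
#8: 4·3.5 + 4·76 + 5·512 = 2878.0
#9: 4·4.6 + 4·108 + 5·196 = 1430.4
#10: 4·11.1 + 4·109 + 5·457 = 2765.4
#11: 4·3.7 + 4·41 + 5·309 = 1723.8
Lowest: #2 at 855.8.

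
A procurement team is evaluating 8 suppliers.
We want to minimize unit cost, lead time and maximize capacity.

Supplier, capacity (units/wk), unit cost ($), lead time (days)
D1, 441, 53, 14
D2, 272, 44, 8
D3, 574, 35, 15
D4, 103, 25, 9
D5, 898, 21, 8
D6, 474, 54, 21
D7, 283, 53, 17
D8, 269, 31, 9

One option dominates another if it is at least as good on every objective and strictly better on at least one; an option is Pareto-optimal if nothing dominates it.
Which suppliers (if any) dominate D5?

D1: worse on capacity (441 vs 898).
D2: worse on capacity (272 vs 898).
D3: worse on capacity (574 vs 898).
D4: worse on capacity (103 vs 898).
D6: worse on capacity (474 vs 898).
D7: worse on capacity (283 vs 898).
D8: worse on capacity (269 vs 898).
No option dominates D5.

none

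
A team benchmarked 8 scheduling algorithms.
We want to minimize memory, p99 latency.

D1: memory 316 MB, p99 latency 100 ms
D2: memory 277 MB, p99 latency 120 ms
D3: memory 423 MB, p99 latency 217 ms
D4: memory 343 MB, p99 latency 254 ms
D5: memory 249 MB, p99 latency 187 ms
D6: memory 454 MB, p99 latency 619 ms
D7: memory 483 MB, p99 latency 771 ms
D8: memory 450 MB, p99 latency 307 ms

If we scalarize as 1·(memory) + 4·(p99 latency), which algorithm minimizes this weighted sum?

D1: 1·316 + 4·100 = 716
D2: 1·277 + 4·120 = 757
D3: 1·423 + 4·217 = 1291
D4: 1·343 + 4·254 = 1359
D5: 1·249 + 4·187 = 997
D6: 1·454 + 4·619 = 2930
D7: 1·483 + 4·771 = 3567
D8: 1·450 + 4·307 = 1678
Lowest: D1 at 716.

D1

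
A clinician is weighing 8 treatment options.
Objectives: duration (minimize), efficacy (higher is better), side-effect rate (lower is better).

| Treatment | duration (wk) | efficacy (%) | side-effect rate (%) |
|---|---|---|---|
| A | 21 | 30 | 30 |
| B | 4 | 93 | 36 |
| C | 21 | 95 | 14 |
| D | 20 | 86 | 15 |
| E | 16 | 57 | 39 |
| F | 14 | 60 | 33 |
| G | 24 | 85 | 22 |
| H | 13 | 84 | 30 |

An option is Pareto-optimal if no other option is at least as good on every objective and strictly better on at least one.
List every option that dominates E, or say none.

B: duration 4≤16, efficacy 93≥57, side-effect rate 36≤39 — dominates E.
F: duration 14≤16, efficacy 60≥57, side-effect rate 33≤39 — dominates E.
H: duration 13≤16, efficacy 84≥57, side-effect rate 30≤39 — dominates E.
Others (A, C, D, G) are each worse than E on at least one objective.

B, F, H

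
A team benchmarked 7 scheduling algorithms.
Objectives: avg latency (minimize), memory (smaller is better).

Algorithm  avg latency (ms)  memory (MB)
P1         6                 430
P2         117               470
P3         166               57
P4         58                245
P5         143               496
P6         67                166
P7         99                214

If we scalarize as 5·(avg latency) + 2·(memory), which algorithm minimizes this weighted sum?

P6

P1: 5·6 + 2·430 = 890
P2: 5·117 + 2·470 = 1525
P3: 5·166 + 2·57 = 944
P4: 5·58 + 2·245 = 780
P5: 5·143 + 2·496 = 1707
P6: 5·67 + 2·166 = 667
P7: 5·99 + 2·214 = 923
Lowest: P6 at 667.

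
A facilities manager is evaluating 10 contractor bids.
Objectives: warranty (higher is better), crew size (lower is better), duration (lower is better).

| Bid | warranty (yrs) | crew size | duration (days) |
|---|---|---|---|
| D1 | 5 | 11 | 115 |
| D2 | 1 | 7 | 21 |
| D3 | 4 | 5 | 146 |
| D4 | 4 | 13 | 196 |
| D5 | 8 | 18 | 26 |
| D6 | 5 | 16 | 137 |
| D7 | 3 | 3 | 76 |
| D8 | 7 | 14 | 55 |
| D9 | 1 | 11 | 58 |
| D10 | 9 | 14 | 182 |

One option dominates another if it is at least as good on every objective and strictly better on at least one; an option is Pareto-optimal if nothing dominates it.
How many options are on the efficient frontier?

7

D1: not dominated.
D2: not dominated (best duration).
D3: not dominated.
D4: dominated by D1 (warranty 5≥4, crew size 11≤13, duration 115≤196).
D5: not dominated.
D6: dominated by D1 (warranty 5≥5, crew size 11≤16, duration 115≤137).
D7: not dominated (best crew size).
D8: not dominated.
D9: dominated by D2 (warranty 1≥1, crew size 7≤11, duration 21≤58).
D10: not dominated (best warranty).
Pareto-optimal: D1, D2, D3, D5, D7, D8, D10 → 7.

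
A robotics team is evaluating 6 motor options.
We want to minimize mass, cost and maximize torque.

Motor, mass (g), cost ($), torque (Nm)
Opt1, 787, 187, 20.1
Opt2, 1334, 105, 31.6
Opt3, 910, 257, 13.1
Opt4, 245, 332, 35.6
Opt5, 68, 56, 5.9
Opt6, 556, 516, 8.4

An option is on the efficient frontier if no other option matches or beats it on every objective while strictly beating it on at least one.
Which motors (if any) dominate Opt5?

Opt1: worse on mass (787 vs 68).
Opt2: worse on mass (1334 vs 68).
Opt3: worse on mass (910 vs 68).
Opt4: worse on mass (245 vs 68).
Opt6: worse on mass (556 vs 68).
No option dominates Opt5.

none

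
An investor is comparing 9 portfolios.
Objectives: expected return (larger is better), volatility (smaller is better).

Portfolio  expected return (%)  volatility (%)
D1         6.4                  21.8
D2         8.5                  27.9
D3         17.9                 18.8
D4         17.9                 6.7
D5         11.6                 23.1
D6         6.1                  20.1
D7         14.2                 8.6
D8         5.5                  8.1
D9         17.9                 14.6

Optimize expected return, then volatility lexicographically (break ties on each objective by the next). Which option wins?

First maximize expected return: best is 17.9, kept {D3, D4, D9}.
Then minimize volatility: best is 6.7, kept {D4}.

D4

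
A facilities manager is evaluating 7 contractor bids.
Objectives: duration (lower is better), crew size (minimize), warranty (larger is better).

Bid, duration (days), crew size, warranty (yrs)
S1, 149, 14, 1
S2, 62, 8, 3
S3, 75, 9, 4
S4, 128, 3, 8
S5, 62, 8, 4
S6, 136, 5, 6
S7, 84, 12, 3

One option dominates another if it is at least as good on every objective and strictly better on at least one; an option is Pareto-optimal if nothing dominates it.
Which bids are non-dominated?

S1: dominated by S2 (duration 62≤149, crew size 8≤14, warranty 3≥1).
S2: dominated by S5 (duration 62≤62, crew size 8≤8, warranty 4≥3).
S3: dominated by S5 (duration 62≤75, crew size 8≤9, warranty 4≥4).
S4: not dominated (best crew size).
S5: not dominated.
S6: dominated by S4 (duration 128≤136, crew size 3≤5, warranty 8≥6).
S7: dominated by S2 (duration 62≤84, crew size 8≤12, warranty 3≥3).

S4, S5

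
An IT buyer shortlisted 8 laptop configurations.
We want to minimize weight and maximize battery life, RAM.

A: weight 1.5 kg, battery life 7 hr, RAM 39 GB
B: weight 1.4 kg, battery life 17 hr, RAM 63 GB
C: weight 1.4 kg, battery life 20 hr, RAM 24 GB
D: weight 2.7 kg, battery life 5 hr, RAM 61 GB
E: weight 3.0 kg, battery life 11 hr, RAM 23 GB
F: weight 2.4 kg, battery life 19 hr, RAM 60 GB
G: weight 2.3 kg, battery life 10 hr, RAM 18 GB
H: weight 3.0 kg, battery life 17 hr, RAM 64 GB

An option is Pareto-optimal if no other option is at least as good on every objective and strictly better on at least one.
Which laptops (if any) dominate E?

B: weight 1.4≤3.0, battery life 17≥11, RAM 63≥23 — dominates E.
C: weight 1.4≤3.0, battery life 20≥11, RAM 24≥23 — dominates E.
F: weight 2.4≤3.0, battery life 19≥11, RAM 60≥23 — dominates E.
H: weight 3.0≤3.0, battery life 17≥11, RAM 64≥23 — dominates E.
Others (A, D, G) are each worse than E on at least one objective.

B, C, F, H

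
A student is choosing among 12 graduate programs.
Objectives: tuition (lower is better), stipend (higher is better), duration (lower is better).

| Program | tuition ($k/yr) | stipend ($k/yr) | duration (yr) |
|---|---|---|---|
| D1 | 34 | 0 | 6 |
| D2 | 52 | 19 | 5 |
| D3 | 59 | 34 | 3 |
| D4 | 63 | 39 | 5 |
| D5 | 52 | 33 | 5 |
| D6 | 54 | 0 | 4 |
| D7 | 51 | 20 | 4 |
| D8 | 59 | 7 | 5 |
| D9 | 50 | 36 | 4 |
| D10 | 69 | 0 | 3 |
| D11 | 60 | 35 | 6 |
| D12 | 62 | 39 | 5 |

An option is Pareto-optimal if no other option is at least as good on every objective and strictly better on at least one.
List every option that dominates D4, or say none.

D12: tuition 62≤63, stipend 39≥39, duration 5≤5 — dominates D4.
Others (D1, D2, D3, D5, D6, D7, D8, D9, D10, D11) are each worse than D4 on at least one objective.

D12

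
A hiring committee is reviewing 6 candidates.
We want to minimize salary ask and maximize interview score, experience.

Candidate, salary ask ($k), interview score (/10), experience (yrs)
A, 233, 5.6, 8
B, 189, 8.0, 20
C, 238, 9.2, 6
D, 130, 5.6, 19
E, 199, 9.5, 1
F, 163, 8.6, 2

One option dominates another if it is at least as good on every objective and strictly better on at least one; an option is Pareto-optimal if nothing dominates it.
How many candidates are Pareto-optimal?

5

A: dominated by B (salary ask 189≤233, interview score 8.0≥5.6, experience 20≥8).
B: not dominated (best experience).
C: not dominated.
D: not dominated (best salary ask).
E: not dominated (best interview score).
F: not dominated.
Pareto-optimal: B, C, D, E, F → 5.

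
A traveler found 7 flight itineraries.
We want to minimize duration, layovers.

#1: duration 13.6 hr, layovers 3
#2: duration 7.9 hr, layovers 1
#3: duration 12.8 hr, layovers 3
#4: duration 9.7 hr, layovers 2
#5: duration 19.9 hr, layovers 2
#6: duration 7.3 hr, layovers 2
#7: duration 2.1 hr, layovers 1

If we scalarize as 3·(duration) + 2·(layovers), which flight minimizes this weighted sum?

#7

#1: 3·13.6 + 2·3 = 46.8
#2: 3·7.9 + 2·1 = 25.7
#3: 3·12.8 + 2·3 = 44.4
#4: 3·9.7 + 2·2 = 33.1
#5: 3·19.9 + 2·2 = 63.7
#6: 3·7.3 + 2·2 = 25.9
#7: 3·2.1 + 2·1 = 8.3
Lowest: #7 at 8.3.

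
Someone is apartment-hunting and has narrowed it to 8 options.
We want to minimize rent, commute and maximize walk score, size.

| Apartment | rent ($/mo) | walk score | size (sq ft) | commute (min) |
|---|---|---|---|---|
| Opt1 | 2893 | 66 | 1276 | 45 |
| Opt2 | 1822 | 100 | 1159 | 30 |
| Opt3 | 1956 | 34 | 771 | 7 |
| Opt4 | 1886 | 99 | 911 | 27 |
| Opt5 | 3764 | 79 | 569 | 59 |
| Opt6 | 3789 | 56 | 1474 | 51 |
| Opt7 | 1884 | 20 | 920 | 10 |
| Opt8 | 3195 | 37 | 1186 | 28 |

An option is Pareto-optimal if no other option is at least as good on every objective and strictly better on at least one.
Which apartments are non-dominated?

Opt1, Opt2, Opt3, Opt4, Opt6, Opt7, Opt8

Opt1: not dominated.
Opt2: not dominated (best rent).
Opt3: not dominated (best commute).
Opt4: not dominated.
Opt5: dominated by Opt2 (rent 1822≤3764, walk score 100≥79, size 1159≥569, commute 30≤59).
Opt6: not dominated (best size).
Opt7: not dominated.
Opt8: not dominated.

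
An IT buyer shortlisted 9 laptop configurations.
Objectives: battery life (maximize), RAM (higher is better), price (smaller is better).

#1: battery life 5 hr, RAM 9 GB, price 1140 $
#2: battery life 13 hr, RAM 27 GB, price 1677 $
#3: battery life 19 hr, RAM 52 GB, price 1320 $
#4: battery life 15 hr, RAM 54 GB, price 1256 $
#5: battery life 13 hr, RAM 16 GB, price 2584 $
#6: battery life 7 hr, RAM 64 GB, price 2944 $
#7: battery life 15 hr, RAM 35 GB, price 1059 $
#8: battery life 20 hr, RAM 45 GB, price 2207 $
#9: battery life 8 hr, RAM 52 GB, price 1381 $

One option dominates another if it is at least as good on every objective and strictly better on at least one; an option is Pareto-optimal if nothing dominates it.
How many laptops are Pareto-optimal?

5

#1: dominated by #7 (battery life 15≥5, RAM 35≥9, price 1059≤1140).
#2: dominated by #3 (battery life 19≥13, RAM 52≥27, price 1320≤1677).
#3: not dominated.
#4: not dominated.
#5: dominated by #2 (battery life 13≥13, RAM 27≥16, price 1677≤2584).
#6: not dominated (best RAM).
#7: not dominated (best price).
#8: not dominated (best battery life).
#9: dominated by #3 (battery life 19≥8, RAM 52≥52, price 1320≤1381).
Pareto-optimal: #3, #4, #6, #7, #8 → 5.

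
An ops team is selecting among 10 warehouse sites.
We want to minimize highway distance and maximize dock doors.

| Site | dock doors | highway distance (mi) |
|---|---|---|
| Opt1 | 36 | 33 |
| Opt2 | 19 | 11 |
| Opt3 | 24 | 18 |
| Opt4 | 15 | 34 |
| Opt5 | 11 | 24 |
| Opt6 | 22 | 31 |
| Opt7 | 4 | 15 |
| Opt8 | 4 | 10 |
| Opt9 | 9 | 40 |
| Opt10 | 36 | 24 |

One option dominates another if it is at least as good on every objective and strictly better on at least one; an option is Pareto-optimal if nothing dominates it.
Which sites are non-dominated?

Opt1: dominated by Opt10 (dock doors 36≥36, highway distance 24≤33).
Opt2: not dominated.
Opt3: not dominated.
Opt4: dominated by Opt1 (dock doors 36≥15, highway distance 33≤34).
Opt5: dominated by Opt2 (dock doors 19≥11, highway distance 11≤24).
Opt6: dominated by Opt3 (dock doors 24≥22, highway distance 18≤31).
Opt7: dominated by Opt2 (dock doors 19≥4, highway distance 11≤15).
Opt8: not dominated (best highway distance).
Opt9: dominated by Opt1 (dock doors 36≥9, highway distance 33≤40).
Opt10: not dominated.

Opt2, Opt3, Opt8, Opt10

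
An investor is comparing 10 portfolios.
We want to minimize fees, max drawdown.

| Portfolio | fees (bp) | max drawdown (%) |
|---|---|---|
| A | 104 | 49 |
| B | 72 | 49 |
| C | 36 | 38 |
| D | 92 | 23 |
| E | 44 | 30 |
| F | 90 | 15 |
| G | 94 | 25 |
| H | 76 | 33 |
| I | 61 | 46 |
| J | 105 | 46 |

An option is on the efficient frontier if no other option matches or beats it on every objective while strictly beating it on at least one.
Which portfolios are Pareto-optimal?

A: dominated by B (fees 72≤104, max drawdown 49≤49).
B: dominated by C (fees 36≤72, max drawdown 38≤49).
C: not dominated (best fees).
D: dominated by F (fees 90≤92, max drawdown 15≤23).
E: not dominated.
F: not dominated (best max drawdown).
G: dominated by D (fees 92≤94, max drawdown 23≤25).
H: dominated by E (fees 44≤76, max drawdown 30≤33).
I: dominated by C (fees 36≤61, max drawdown 38≤46).
J: dominated by C (fees 36≤105, max drawdown 38≤46).

C, E, F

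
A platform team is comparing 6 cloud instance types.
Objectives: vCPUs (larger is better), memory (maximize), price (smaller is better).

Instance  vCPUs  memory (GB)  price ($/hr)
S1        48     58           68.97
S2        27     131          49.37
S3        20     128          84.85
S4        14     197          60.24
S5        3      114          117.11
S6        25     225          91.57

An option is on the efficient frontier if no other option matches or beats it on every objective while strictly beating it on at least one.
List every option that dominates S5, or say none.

S2: vCPUs 27≥3, memory 131≥114, price 49.37≤117.11 — dominates S5.
S3: vCPUs 20≥3, memory 128≥114, price 84.85≤117.11 — dominates S5.
S4: vCPUs 14≥3, memory 197≥114, price 60.24≤117.11 — dominates S5.
S6: vCPUs 25≥3, memory 225≥114, price 91.57≤117.11 — dominates S5.
Others (S1) are each worse than S5 on at least one objective.

S2, S3, S4, S6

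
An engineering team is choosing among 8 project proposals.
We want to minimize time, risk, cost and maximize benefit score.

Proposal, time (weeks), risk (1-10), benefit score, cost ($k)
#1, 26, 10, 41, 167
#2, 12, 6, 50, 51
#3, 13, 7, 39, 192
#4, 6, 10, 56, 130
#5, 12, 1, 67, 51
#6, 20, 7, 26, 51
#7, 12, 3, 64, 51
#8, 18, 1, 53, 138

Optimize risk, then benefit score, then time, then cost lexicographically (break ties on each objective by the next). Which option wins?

#5

First minimize risk: best is 1, kept {#5, #8}.
Then maximize benefit score: best is 67, kept {#5}.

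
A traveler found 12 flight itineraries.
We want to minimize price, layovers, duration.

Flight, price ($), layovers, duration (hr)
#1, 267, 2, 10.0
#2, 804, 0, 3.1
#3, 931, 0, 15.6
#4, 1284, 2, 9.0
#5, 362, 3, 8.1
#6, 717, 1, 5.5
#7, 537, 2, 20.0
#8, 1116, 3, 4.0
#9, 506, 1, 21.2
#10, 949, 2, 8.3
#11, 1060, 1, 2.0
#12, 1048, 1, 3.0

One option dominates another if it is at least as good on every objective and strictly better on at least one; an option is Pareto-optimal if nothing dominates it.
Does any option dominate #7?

#1 vs #7: price 267≤537, layovers 2≤2, duration 10.0≤20.0 — #1 is at least as good on every objective and strictly better on at least one, so #1 dominates #7.

Yes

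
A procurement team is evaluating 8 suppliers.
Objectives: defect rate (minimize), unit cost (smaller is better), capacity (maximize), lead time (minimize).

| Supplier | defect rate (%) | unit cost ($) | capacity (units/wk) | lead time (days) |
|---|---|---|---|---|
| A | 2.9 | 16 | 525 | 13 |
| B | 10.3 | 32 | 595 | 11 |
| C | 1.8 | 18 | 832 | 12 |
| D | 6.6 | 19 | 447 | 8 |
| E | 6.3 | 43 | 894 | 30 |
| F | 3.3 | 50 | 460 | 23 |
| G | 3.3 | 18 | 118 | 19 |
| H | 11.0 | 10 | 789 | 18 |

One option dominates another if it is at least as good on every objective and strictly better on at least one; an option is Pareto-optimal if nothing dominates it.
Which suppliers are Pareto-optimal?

A: not dominated.
B: not dominated.
C: not dominated (best defect rate).
D: not dominated (best lead time).
E: not dominated (best capacity).
F: dominated by A (defect rate 2.9≤3.3, unit cost 16≤50, capacity 525≥460, lead time 13≤23).
G: dominated by A (defect rate 2.9≤3.3, unit cost 16≤18, capacity 525≥118, lead time 13≤19).
H: not dominated (best unit cost).

A, B, C, D, E, H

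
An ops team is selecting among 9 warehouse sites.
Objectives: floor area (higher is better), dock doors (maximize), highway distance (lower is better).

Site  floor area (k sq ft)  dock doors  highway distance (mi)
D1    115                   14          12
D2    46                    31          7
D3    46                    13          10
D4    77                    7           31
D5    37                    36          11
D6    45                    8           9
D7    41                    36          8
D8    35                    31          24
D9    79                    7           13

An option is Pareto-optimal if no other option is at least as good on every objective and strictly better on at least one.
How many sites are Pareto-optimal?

D1: not dominated (best floor area).
D2: not dominated (best highway distance).
D3: dominated by D2 (floor area 46≥46, dock doors 31≥13, highway distance 7≤10).
D4: dominated by D1 (floor area 115≥77, dock doors 14≥7, highway distance 12≤31).
D5: dominated by D7 (floor area 41≥37, dock doors 36≥36, highway distance 8≤11).
D6: dominated by D2 (floor area 46≥45, dock doors 31≥8, highway distance 7≤9).
D7: not dominated.
D8: dominated by D2 (floor area 46≥35, dock doors 31≥31, highway distance 7≤24).
D9: dominated by D1 (floor area 115≥79, dock doors 14≥7, highway distance 12≤13).
Pareto-optimal: D1, D2, D7 → 3.

3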